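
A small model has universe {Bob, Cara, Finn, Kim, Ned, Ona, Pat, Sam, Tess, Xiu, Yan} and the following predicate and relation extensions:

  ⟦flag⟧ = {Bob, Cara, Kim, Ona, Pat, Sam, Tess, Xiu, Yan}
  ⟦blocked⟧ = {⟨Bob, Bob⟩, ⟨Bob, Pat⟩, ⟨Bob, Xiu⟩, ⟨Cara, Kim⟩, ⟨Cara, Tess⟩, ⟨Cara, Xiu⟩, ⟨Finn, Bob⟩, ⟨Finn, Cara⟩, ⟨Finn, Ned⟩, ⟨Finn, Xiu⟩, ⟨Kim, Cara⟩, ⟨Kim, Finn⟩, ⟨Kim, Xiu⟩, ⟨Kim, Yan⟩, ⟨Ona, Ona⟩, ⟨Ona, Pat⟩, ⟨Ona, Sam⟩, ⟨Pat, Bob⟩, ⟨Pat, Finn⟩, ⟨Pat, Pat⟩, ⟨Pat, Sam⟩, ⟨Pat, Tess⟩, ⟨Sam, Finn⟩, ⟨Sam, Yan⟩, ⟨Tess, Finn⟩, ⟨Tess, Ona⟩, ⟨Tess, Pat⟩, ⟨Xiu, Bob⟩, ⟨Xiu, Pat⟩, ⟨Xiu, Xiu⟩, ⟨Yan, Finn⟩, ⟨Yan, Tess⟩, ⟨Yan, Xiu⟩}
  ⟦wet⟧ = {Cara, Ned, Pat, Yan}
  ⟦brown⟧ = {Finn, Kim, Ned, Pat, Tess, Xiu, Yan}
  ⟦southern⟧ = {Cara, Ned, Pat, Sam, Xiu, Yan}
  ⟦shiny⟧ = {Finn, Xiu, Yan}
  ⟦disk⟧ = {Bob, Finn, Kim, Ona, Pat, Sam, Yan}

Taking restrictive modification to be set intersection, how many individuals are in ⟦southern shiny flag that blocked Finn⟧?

1

⟦that blocked Finn⟧ = {x : ⟨x, Finn⟩ ∈ ⟦blocked⟧} = {Kim, Pat, Sam, Tess, Yan}
⟦flag⟧ = {Bob, Cara, Kim, Ona, Pat, Sam, Tess, Xiu, Yan}
… ∩ ⟦that blocked Finn⟧ = {Bob, Cara, Kim, Ona, Pat, Sam, Tess, Xiu, Yan} ∩ {Kim, Pat, Sam, Tess, Yan} = {Kim, Pat, Sam, Tess, Yan}
… ∩ ⟦southern⟧ = {Kim, Pat, Sam, Tess, Yan} ∩ {Cara, Ned, Pat, Sam, Xiu, Yan} = {Pat, Sam, Yan}
… ∩ ⟦shiny⟧ = {Pat, Sam, Yan} ∩ {Finn, Xiu, Yan} = {Yan}
⟦southern shiny flag that blocked Finn⟧ = {Yan}, so the cardinality is 1.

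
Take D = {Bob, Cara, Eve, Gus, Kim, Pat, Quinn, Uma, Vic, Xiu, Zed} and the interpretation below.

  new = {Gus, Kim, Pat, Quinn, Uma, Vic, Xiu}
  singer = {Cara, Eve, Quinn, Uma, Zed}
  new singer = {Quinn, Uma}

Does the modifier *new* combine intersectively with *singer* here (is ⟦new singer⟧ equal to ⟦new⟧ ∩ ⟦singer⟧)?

⟦new⟧ ∩ ⟦singer⟧ = {Gus, Kim, Pat, Quinn, Uma, Vic, Xiu} ∩ {Cara, Eve, Quinn, Uma, Zed} = {Quinn, Uma}
Observed ⟦new singer⟧ = {Quinn, Uma}.
These coincide, so the modifier is intersective here.

yes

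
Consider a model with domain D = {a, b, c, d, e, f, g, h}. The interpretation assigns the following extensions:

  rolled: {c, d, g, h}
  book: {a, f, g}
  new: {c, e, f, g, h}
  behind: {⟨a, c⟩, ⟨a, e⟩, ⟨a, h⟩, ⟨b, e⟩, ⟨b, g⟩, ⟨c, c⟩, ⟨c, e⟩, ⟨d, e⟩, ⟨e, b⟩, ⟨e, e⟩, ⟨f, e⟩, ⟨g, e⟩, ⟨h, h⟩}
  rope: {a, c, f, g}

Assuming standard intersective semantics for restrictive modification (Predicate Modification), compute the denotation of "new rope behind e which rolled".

⟦behind e⟧ = {x : ⟨x, e⟩ ∈ ⟦behind⟧} = {a, b, c, d, e, f, g}
⟦which rolled⟧ = ⟦rolled⟧ = {c, d, g, h}
⟦rope⟧ = {a, c, f, g}
… ∩ ⟦behind e⟧ = {a, c, f, g} ∩ {a, b, c, d, e, f, g} = {a, c, f, g}
… ∩ ⟦which rolled⟧ = {a, c, f, g} ∩ {c, d, g, h} = {c, g}
… ∩ ⟦new⟧ = {c, g} ∩ {c, e, f, g, h} = {c, g}
So ⟦new rope behind e which rolled⟧ = {c, g}.

{c, g}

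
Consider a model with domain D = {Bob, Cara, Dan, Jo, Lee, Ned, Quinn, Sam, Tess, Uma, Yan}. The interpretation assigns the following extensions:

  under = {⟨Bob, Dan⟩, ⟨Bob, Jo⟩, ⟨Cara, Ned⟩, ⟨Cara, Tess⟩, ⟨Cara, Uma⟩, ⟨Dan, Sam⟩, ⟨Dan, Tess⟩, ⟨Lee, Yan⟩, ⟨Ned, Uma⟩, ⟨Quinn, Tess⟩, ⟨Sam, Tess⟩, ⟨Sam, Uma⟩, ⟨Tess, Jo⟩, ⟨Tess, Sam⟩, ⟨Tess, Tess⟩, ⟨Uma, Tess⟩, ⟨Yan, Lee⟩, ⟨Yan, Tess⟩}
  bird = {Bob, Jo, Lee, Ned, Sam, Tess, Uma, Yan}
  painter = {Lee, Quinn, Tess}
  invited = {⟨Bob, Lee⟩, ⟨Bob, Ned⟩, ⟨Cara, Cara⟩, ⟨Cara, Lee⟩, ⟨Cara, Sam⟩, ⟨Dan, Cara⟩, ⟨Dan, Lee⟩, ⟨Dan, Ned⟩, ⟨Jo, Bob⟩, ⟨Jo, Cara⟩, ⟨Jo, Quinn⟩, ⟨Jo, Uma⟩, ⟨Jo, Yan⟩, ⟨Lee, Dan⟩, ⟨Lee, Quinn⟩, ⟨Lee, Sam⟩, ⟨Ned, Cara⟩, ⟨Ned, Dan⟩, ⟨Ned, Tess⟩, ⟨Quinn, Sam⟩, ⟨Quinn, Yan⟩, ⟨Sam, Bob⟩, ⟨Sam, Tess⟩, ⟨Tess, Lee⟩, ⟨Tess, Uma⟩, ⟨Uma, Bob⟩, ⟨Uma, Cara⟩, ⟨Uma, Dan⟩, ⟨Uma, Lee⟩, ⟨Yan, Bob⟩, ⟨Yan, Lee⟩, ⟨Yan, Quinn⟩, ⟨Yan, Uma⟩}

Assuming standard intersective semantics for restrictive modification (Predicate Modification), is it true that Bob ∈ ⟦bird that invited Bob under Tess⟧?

no

⟦that invited Bob⟧ = {x : ⟨x, Bob⟩ ∈ ⟦invited⟧} = {Jo, Sam, Uma, Yan}
⟦under Tess⟧ = {x : ⟨x, Tess⟩ ∈ ⟦under⟧} = {Cara, Dan, Quinn, Sam, Tess, Uma, Yan}
⟦bird⟧ = {Bob, Jo, Lee, Ned, Sam, Tess, Uma, Yan}
… ∩ ⟦that invited Bob⟧ = {Bob, Jo, Lee, Ned, Sam, Tess, Uma, Yan} ∩ {Jo, Sam, Uma, Yan} = {Jo, Sam, Uma, Yan}
… ∩ ⟦under Tess⟧ = {Jo, Sam, Uma, Yan} ∩ {Cara, Dan, Quinn, Sam, Tess, Uma, Yan} = {Sam, Uma, Yan}
⟦bird that invited Bob under Tess⟧ = {Sam, Uma, Yan}; Bob ∉ this set.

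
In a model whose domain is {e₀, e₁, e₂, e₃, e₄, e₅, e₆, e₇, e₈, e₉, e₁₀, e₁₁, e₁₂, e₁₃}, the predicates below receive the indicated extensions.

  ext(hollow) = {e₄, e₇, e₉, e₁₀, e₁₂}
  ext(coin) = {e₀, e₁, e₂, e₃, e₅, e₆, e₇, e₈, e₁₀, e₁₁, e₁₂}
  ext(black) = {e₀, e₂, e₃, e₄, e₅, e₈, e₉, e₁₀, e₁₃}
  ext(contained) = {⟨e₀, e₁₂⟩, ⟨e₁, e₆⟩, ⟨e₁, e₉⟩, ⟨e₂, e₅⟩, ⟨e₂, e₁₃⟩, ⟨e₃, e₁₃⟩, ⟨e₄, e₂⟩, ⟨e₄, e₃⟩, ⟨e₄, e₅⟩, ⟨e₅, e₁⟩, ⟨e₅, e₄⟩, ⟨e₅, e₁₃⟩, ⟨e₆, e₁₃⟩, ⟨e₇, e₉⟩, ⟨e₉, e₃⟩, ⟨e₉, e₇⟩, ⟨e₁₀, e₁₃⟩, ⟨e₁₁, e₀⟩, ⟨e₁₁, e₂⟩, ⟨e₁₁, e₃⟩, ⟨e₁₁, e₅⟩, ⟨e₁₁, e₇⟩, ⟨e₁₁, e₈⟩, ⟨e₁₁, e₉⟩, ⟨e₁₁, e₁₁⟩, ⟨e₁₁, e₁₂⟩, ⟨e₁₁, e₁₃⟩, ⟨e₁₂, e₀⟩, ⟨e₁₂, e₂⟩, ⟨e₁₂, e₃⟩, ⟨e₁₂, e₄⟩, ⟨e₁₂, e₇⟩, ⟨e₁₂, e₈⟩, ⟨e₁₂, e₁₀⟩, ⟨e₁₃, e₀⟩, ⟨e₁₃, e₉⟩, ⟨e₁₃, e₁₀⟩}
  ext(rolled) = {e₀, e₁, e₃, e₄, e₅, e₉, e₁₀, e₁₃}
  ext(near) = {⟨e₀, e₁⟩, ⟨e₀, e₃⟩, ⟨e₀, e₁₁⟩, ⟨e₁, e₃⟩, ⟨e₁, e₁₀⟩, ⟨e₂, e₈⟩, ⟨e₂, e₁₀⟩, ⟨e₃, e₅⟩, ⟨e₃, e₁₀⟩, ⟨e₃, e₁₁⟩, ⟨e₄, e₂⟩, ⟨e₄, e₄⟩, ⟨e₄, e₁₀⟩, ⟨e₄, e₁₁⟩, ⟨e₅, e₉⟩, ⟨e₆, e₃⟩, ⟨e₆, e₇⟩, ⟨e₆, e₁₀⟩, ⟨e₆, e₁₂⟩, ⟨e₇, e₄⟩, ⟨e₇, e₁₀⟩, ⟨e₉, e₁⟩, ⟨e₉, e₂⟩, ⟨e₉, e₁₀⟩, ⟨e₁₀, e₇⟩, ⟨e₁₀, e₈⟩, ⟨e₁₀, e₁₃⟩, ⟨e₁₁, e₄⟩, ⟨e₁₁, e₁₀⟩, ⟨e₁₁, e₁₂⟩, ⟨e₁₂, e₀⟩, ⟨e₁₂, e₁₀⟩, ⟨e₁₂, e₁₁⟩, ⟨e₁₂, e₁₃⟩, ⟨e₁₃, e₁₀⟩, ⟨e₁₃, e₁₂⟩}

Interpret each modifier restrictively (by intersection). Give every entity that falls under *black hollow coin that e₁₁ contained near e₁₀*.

{ }

⟦that e₁₁ contained⟧ = {x : ⟨e₁₁, x⟩ ∈ ⟦contained⟧} = {e₀, e₂, e₃, e₅, e₇, e₈, e₉, e₁₁, e₁₂, e₁₃}
⟦near e₁₀⟧ = {x : ⟨x, e₁₀⟩ ∈ ⟦near⟧} = {e₁, e₂, e₃, e₄, e₆, e₇, e₉, e₁₁, e₁₂, e₁₃}
⟦coin⟧ = {e₀, e₁, e₂, e₃, e₅, e₆, e₇, e₈, e₁₀, e₁₁, e₁₂}
… ∩ ⟦that e₁₁ contained⟧ = {e₀, e₁, e₂, e₃, e₅, e₆, e₇, e₈, e₁₀, e₁₁, e₁₂} ∩ {e₀, e₂, e₃, e₅, e₇, e₈, e₉, e₁₁, e₁₂, e₁₃} = {e₀, e₂, e₃, e₅, e₇, e₈, e₁₁, e₁₂}
… ∩ ⟦near e₁₀⟧ = {e₀, e₂, e₃, e₅, e₇, e₈, e₁₁, e₁₂} ∩ {e₁, e₂, e₃, e₄, e₆, e₇, e₉, e₁₁, e₁₂, e₁₃} = {e₂, e₃, e₇, e₁₁, e₁₂}
… ∩ ⟦black⟧ = {e₂, e₃, e₇, e₁₁, e₁₂} ∩ {e₀, e₂, e₃, e₄, e₅, e₈, e₉, e₁₀, e₁₃} = {e₂, e₃}
… ∩ ⟦hollow⟧ = {e₂, e₃} ∩ {e₄, e₇, e₉, e₁₀, e₁₂} = ∅
So ⟦black hollow coin that e₁₁ contained near e₁₀⟧ = { }.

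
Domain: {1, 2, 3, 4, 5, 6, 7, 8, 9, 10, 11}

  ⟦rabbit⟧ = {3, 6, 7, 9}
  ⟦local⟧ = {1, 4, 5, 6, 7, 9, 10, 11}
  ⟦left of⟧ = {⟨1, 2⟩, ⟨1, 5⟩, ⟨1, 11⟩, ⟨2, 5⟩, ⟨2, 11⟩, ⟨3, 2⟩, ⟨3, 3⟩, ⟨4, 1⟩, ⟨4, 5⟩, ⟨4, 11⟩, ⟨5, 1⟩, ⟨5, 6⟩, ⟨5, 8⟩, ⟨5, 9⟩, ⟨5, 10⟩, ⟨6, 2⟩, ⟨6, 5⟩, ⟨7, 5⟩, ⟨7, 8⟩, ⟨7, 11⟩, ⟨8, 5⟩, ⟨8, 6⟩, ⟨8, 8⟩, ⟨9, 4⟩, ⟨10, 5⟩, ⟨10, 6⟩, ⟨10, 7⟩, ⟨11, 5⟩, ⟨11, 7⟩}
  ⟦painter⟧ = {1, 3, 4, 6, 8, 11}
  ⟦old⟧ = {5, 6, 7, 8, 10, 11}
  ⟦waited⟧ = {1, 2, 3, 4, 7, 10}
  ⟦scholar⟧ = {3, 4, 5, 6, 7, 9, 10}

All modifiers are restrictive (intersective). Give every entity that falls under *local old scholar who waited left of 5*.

{7, 10}

⟦who waited⟧ = ⟦waited⟧ = {1, 2, 3, 4, 7, 10}
⟦left of 5⟧ = {x : ⟨x, 5⟩ ∈ ⟦left of⟧} = {1, 2, 4, 6, 7, 8, 10, 11}
⟦scholar⟧ = {3, 4, 5, 6, 7, 9, 10}
… ∩ ⟦who waited⟧ = {3, 4, 5, 6, 7, 9, 10} ∩ {1, 2, 3, 4, 7, 10} = {3, 4, 7, 10}
… ∩ ⟦left of 5⟧ = {3, 4, 7, 10} ∩ {1, 2, 4, 6, 7, 8, 10, 11} = {4, 7, 10}
… ∩ ⟦local⟧ = {4, 7, 10} ∩ {1, 4, 5, 6, 7, 9, 10, 11} = {4, 7, 10}
… ∩ ⟦old⟧ = {4, 7, 10} ∩ {5, 6, 7, 8, 10, 11} = {7, 10}
So ⟦local old scholar who waited left of 5⟧ = {7, 10}.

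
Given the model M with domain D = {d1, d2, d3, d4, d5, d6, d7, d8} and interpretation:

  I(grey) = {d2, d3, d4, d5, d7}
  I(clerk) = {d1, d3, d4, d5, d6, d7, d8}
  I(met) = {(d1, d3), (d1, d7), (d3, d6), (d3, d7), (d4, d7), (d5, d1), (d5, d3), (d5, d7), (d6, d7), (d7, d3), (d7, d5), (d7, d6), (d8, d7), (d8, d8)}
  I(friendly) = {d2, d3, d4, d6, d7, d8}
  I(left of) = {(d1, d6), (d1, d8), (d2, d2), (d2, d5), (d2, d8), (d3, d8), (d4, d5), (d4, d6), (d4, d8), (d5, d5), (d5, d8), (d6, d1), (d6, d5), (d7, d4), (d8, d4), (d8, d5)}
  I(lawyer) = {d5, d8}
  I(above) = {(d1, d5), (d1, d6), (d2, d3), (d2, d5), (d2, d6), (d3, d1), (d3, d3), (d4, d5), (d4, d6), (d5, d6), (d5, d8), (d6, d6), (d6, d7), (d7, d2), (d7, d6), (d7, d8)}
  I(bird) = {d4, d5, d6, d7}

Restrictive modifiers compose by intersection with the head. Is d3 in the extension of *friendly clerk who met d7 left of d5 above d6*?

no

⟦who met d7⟧ = {x : ⟨x, d7⟩ ∈ ⟦met⟧} = {d1, d3, d4, d5, d6, d8}
⟦left of d5⟧ = {x : ⟨x, d5⟩ ∈ ⟦left of⟧} = {d2, d4, d5, d6, d8}
⟦above d6⟧ = {x : ⟨x, d6⟩ ∈ ⟦above⟧} = {d1, d2, d4, d5, d6, d7}
⟦clerk⟧ = {d1, d3, d4, d5, d6, d7, d8}
… ∩ ⟦who met d7⟧ = {d1, d3, d4, d5, d6, d7, d8} ∩ {d1, d3, d4, d5, d6, d8} = {d1, d3, d4, d5, d6, d8}
… ∩ ⟦left of d5⟧ = {d1, d3, d4, d5, d6, d8} ∩ {d2, d4, d5, d6, d8} = {d4, d5, d6, d8}
… ∩ ⟦above d6⟧ = {d4, d5, d6, d8} ∩ {d1, d2, d4, d5, d6, d7} = {d4, d5, d6}
… ∩ ⟦friendly⟧ = {d4, d5, d6} ∩ {d2, d3, d4, d6, d7, d8} = {d4, d6}
⟦friendly clerk who met d7 left of d5 above d6⟧ = {d4, d6}; d3 ∉ this set.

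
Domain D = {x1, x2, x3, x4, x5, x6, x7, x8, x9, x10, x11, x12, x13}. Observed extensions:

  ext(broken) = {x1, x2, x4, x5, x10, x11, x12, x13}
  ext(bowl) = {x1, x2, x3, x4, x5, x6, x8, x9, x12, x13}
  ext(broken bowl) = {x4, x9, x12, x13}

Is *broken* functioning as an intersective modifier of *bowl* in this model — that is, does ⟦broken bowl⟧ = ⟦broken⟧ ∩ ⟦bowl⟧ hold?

no

⟦broken⟧ ∩ ⟦bowl⟧ = {x1, x2, x4, x5, x10, x11, x12, x13} ∩ {x1, x2, x3, x4, x5, x6, x8, x9, x12, x13} = {x1, x2, x4, x5, x12, x13}
Observed ⟦broken bowl⟧ = {x4, x9, x12, x13}.
These differ, so the modifier is not intersective in this model.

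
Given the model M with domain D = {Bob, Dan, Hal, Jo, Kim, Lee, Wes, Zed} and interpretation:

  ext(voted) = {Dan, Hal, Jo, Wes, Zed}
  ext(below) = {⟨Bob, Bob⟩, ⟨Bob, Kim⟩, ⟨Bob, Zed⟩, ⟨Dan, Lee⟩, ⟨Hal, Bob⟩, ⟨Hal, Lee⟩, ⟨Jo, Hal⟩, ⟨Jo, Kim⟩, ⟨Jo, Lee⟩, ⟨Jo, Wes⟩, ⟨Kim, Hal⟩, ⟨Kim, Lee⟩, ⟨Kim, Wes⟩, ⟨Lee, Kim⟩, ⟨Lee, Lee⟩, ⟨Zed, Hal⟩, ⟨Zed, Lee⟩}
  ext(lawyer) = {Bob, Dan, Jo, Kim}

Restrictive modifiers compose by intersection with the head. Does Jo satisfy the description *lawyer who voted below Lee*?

⟦who voted⟧ = ⟦voted⟧ = {Dan, Hal, Jo, Wes, Zed}
⟦below Lee⟧ = {x : ⟨x, Lee⟩ ∈ ⟦below⟧} = {Dan, Hal, Jo, Kim, Lee, Zed}
⟦lawyer⟧ = {Bob, Dan, Jo, Kim}
… ∩ ⟦who voted⟧ = {Bob, Dan, Jo, Kim} ∩ {Dan, Hal, Jo, Wes, Zed} = {Dan, Jo}
… ∩ ⟦below Lee⟧ = {Dan, Jo} ∩ {Dan, Hal, Jo, Kim, Lee, Zed} = {Dan, Jo}
⟦lawyer who voted below Lee⟧ = {Dan, Jo}; Jo ∈ this set.

yes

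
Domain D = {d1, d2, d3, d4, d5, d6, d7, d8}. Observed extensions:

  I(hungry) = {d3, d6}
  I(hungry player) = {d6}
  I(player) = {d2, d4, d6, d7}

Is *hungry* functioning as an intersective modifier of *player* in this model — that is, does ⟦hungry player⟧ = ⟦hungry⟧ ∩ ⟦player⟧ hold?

⟦hungry⟧ ∩ ⟦player⟧ = {d3, d6} ∩ {d2, d4, d6, d7} = {d6}
Observed ⟦hungry player⟧ = {d6}.
These coincide, so the modifier is intersective here.

yes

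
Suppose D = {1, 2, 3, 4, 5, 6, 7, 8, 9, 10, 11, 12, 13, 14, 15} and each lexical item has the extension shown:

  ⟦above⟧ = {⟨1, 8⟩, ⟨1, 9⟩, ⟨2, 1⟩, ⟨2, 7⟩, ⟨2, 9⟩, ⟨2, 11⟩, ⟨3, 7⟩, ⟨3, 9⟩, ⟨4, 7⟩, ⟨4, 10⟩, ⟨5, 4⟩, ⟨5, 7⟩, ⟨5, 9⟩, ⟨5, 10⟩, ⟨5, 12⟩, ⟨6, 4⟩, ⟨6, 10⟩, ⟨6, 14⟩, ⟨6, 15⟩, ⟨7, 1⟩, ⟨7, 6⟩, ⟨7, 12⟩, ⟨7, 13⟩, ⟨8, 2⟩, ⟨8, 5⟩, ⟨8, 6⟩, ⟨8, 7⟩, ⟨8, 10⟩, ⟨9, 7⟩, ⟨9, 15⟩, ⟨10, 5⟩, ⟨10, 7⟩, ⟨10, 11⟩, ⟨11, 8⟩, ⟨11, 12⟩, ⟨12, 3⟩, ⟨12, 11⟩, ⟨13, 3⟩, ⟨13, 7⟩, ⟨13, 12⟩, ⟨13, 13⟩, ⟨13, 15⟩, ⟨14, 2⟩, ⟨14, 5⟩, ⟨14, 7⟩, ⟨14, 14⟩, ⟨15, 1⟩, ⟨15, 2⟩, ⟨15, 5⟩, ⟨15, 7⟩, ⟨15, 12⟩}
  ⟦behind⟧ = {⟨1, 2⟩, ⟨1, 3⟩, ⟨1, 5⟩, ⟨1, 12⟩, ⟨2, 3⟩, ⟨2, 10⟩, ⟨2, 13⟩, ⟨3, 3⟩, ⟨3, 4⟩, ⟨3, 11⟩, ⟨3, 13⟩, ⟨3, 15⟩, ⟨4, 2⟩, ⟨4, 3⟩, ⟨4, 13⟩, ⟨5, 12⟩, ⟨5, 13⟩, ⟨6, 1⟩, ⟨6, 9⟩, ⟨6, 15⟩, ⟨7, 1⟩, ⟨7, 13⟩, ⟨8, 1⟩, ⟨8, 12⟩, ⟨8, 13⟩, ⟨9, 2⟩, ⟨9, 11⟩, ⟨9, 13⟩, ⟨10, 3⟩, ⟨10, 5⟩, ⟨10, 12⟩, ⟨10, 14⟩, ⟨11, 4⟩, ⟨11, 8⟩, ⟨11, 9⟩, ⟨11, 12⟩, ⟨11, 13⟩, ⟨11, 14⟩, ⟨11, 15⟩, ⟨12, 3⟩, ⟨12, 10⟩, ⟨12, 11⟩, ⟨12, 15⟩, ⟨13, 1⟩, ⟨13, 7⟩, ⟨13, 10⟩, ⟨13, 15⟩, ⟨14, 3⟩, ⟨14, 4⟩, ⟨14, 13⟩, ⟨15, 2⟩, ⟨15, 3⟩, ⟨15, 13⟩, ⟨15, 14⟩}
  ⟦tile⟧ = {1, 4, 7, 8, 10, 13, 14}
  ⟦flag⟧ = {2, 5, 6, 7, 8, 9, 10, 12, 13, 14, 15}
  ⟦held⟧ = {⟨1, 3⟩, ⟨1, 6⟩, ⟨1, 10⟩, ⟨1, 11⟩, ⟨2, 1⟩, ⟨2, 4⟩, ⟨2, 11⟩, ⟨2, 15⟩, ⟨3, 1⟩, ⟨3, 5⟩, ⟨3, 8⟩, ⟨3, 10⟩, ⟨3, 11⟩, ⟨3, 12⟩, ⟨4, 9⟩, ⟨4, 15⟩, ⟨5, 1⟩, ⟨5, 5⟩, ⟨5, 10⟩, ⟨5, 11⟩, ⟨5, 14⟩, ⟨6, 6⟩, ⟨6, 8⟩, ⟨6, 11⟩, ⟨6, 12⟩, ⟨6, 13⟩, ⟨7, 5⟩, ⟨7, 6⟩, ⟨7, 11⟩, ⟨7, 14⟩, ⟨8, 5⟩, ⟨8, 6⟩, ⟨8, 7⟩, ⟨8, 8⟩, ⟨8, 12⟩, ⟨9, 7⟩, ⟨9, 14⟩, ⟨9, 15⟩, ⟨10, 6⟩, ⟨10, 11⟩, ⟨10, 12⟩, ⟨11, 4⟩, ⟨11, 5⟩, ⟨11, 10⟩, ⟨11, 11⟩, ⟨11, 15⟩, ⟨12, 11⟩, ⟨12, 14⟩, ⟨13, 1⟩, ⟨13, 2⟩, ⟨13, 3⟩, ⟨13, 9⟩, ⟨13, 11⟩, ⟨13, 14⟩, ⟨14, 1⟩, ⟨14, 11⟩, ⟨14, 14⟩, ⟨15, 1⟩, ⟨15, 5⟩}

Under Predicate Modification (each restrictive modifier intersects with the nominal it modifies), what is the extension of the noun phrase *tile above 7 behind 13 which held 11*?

⟦above 7⟧ = {x : ⟨x, 7⟩ ∈ ⟦above⟧} = {2, 3, 4, 5, 8, 9, 10, 13, 14, 15}
⟦behind 13⟧ = {x : ⟨x, 13⟩ ∈ ⟦behind⟧} = {2, 3, 4, 5, 7, 8, 9, 11, 14, 15}
⟦which held 11⟧ = {x : ⟨x, 11⟩ ∈ ⟦held⟧} = {1, 2, 3, 5, 6, 7, 10, 11, 12, 13, 14}
⟦tile⟧ = {1, 4, 7, 8, 10, 13, 14}
… ∩ ⟦above 7⟧ = {1, 4, 7, 8, 10, 13, 14} ∩ {2, 3, 4, 5, 8, 9, 10, 13, 14, 15} = {4, 8, 10, 13, 14}
… ∩ ⟦behind 13⟧ = {4, 8, 10, 13, 14} ∩ {2, 3, 4, 5, 7, 8, 9, 11, 14, 15} = {4, 8, 14}
… ∩ ⟦which held 11⟧ = {4, 8, 14} ∩ {1, 2, 3, 5, 6, 7, 10, 11, 12, 13, 14} = {14}
So ⟦tile above 7 behind 13 which held 11⟧ = {14}.

{14}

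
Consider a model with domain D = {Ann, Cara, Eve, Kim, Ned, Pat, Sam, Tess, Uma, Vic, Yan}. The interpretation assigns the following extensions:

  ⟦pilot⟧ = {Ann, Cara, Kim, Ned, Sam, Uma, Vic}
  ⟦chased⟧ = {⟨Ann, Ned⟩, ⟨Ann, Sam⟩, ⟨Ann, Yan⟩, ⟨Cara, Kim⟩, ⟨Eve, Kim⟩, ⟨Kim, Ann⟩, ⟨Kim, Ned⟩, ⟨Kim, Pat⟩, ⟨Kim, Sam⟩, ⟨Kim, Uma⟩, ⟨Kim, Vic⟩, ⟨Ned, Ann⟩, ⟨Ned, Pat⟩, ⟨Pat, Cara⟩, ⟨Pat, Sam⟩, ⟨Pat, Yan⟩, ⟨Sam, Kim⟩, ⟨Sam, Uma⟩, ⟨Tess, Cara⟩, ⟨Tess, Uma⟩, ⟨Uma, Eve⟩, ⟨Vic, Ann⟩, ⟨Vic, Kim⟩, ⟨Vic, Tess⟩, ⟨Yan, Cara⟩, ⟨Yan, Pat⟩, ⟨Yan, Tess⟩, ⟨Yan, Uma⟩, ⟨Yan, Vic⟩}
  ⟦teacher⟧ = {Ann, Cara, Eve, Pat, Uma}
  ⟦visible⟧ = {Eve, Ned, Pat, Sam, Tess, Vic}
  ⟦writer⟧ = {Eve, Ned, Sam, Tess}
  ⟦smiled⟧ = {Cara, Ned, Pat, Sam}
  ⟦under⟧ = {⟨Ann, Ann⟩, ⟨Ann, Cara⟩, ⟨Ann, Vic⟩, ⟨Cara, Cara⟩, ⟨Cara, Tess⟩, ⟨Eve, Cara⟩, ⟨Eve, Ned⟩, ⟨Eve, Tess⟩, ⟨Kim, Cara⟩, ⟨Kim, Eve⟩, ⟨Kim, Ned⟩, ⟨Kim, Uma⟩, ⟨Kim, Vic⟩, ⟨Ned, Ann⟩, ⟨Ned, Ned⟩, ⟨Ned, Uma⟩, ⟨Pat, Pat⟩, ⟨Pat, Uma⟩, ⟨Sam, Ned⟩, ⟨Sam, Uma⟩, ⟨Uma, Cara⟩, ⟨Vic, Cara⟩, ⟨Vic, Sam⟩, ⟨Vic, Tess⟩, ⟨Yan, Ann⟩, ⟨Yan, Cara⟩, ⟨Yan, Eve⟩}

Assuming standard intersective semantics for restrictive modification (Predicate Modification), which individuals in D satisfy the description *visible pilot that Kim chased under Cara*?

⟦that Kim chased⟧ = {x : ⟨Kim, x⟩ ∈ ⟦chased⟧} = {Ann, Ned, Pat, Sam, Uma, Vic}
⟦under Cara⟧ = {x : ⟨x, Cara⟩ ∈ ⟦under⟧} = {Ann, Cara, Eve, Kim, Uma, Vic, Yan}
⟦pilot⟧ = {Ann, Cara, Kim, Ned, Sam, Uma, Vic}
… ∩ ⟦that Kim chased⟧ = {Ann, Cara, Kim, Ned, Sam, Uma, Vic} ∩ {Ann, Ned, Pat, Sam, Uma, Vic} = {Ann, Ned, Sam, Uma, Vic}
… ∩ ⟦under Cara⟧ = {Ann, Ned, Sam, Uma, Vic} ∩ {Ann, Cara, Eve, Kim, Uma, Vic, Yan} = {Ann, Uma, Vic}
… ∩ ⟦visible⟧ = {Ann, Uma, Vic} ∩ {Eve, Ned, Pat, Sam, Tess, Vic} = {Vic}
So ⟦visible pilot that Kim chased under Cara⟧ = {Vic}.

{Vic}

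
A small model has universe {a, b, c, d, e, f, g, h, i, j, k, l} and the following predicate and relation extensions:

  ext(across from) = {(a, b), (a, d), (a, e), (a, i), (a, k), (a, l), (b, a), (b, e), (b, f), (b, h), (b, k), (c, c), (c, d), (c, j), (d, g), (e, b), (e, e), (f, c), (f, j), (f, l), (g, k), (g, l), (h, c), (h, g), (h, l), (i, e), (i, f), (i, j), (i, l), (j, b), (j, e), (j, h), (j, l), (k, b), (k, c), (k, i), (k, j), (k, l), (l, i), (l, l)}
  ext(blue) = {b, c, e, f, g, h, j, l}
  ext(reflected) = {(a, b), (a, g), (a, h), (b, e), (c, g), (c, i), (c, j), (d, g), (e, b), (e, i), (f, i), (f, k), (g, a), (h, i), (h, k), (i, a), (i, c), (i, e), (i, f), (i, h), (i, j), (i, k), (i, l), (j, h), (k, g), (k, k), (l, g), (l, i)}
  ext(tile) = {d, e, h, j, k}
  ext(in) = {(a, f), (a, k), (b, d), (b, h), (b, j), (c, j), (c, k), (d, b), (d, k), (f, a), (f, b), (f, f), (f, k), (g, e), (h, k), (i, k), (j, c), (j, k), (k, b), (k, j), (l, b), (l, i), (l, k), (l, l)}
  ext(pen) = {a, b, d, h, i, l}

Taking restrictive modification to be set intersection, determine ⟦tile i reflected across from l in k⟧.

{h, j}

⟦i reflected⟧ = {x : ⟨i, x⟩ ∈ ⟦reflected⟧} = {a, c, e, f, h, j, k, l}
⟦across from l⟧ = {x : ⟨x, l⟩ ∈ ⟦across from⟧} = {a, f, g, h, i, j, k, l}
⟦in k⟧ = {x : ⟨x, k⟩ ∈ ⟦in⟧} = {a, c, d, f, h, i, j, l}
⟦tile⟧ = {d, e, h, j, k}
… ∩ ⟦i reflected⟧ = {d, e, h, j, k} ∩ {a, c, e, f, h, j, k, l} = {e, h, j, k}
… ∩ ⟦across from l⟧ = {e, h, j, k} ∩ {a, f, g, h, i, j, k, l} = {h, j, k}
… ∩ ⟦in k⟧ = {h, j, k} ∩ {a, c, d, f, h, i, j, l} = {h, j}
So ⟦tile i reflected across from l in k⟧ = {h, j}.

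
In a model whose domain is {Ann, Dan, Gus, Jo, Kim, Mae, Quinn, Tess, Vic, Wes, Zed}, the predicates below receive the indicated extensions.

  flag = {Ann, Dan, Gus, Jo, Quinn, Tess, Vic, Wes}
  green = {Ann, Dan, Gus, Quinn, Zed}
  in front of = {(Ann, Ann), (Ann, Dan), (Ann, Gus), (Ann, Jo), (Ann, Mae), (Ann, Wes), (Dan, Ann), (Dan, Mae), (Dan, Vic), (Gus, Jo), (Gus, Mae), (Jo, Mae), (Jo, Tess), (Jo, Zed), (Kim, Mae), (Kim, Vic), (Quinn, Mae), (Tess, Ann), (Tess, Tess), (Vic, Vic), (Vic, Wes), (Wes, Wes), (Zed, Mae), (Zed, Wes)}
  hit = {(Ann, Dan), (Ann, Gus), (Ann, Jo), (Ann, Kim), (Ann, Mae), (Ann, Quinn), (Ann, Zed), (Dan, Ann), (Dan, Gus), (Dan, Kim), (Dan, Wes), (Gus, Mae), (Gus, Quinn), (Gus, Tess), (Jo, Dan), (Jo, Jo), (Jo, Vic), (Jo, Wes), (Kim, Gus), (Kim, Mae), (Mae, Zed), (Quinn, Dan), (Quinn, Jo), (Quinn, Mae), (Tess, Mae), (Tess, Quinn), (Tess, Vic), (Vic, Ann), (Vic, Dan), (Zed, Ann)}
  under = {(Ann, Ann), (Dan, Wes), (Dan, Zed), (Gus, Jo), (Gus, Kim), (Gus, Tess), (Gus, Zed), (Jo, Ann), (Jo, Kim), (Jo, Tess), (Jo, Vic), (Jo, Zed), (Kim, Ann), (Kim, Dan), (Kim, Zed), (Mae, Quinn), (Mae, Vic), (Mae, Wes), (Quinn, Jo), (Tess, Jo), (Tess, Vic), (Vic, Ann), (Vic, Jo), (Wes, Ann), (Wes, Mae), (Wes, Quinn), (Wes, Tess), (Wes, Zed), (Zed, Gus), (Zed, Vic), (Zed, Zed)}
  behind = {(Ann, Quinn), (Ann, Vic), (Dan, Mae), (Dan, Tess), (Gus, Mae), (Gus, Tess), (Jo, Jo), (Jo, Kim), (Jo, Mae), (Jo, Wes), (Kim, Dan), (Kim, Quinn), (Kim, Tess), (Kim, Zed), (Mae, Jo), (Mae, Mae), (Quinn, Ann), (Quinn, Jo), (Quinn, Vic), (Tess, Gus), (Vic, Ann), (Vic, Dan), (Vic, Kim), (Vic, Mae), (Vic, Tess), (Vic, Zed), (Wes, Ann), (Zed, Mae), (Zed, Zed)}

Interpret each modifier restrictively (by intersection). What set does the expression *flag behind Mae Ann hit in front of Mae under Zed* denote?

{Dan, Gus, Jo}

⟦behind Mae⟧ = {x : ⟨x, Mae⟩ ∈ ⟦behind⟧} = {Dan, Gus, Jo, Mae, Vic, Zed}
⟦Ann hit⟧ = {x : ⟨Ann, x⟩ ∈ ⟦hit⟧} = {Dan, Gus, Jo, Kim, Mae, Quinn, Zed}
⟦in front of Mae⟧ = {x : ⟨x, Mae⟩ ∈ ⟦in front of⟧} = {Ann, Dan, Gus, Jo, Kim, Quinn, Zed}
⟦under Zed⟧ = {x : ⟨x, Zed⟩ ∈ ⟦under⟧} = {Dan, Gus, Jo, Kim, Wes, Zed}
⟦flag⟧ = {Ann, Dan, Gus, Jo, Quinn, Tess, Vic, Wes}
… ∩ ⟦behind Mae⟧ = {Ann, Dan, Gus, Jo, Quinn, Tess, Vic, Wes} ∩ {Dan, Gus, Jo, Mae, Vic, Zed} = {Dan, Gus, Jo, Vic}
… ∩ ⟦Ann hit⟧ = {Dan, Gus, Jo, Vic} ∩ {Dan, Gus, Jo, Kim, Mae, Quinn, Zed} = {Dan, Gus, Jo}
… ∩ ⟦in front of Mae⟧ = {Dan, Gus, Jo} ∩ {Ann, Dan, Gus, Jo, Kim, Quinn, Zed} = {Dan, Gus, Jo}
… ∩ ⟦under Zed⟧ = {Dan, Gus, Jo} ∩ {Dan, Gus, Jo, Kim, Wes, Zed} = {Dan, Gus, Jo}
So ⟦flag behind Mae Ann hit in front of Mae under Zed⟧ = {Dan, Gus, Jo}.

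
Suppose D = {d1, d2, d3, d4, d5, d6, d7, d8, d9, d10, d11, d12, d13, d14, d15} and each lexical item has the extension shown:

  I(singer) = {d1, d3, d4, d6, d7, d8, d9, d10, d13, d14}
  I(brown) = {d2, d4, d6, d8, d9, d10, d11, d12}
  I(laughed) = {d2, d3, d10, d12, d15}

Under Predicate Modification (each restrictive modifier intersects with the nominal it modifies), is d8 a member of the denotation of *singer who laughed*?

no

⟦who laughed⟧ = ⟦laughed⟧ = {d2, d3, d10, d12, d15}
⟦singer⟧ = {d1, d3, d4, d6, d7, d8, d9, d10, d13, d14}
… ∩ ⟦who laughed⟧ = {d1, d3, d4, d6, d7, d8, d9, d10, d13, d14} ∩ {d2, d3, d10, d12, d15} = {d3, d10}
⟦singer who laughed⟧ = {d3, d10}; d8 ∉ this set.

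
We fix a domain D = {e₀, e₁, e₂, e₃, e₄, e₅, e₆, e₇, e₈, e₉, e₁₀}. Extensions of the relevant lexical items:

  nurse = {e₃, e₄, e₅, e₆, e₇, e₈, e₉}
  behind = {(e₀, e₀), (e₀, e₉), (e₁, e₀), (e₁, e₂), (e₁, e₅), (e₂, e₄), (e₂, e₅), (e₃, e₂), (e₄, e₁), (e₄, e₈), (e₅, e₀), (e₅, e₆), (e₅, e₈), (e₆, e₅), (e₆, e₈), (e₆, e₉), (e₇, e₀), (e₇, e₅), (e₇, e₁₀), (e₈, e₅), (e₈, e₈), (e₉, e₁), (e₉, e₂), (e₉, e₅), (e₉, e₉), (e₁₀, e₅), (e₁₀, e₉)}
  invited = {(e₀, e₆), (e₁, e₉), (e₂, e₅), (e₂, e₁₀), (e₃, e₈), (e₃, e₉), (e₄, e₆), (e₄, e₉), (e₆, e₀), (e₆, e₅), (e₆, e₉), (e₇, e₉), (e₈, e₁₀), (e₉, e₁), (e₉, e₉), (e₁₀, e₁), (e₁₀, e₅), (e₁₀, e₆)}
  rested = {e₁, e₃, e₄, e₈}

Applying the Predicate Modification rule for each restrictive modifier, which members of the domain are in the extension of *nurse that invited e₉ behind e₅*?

{e₆, e₇, e₉}

⟦that invited e₉⟧ = {x : ⟨x, e₉⟩ ∈ ⟦invited⟧} = {e₁, e₃, e₄, e₆, e₇, e₉}
⟦behind e₅⟧ = {x : ⟨x, e₅⟩ ∈ ⟦behind⟧} = {e₁, e₂, e₆, e₇, e₈, e₉, e₁₀}
⟦nurse⟧ = {e₃, e₄, e₅, e₆, e₇, e₈, e₉}
… ∩ ⟦that invited e₉⟧ = {e₃, e₄, e₅, e₆, e₇, e₈, e₉} ∩ {e₁, e₃, e₄, e₆, e₇, e₉} = {e₃, e₄, e₆, e₇, e₉}
… ∩ ⟦behind e₅⟧ = {e₃, e₄, e₆, e₇, e₉} ∩ {e₁, e₂, e₆, e₇, e₈, e₉, e₁₀} = {e₆, e₇, e₉}
So ⟦nurse that invited e₉ behind e₅⟧ = {e₆, e₇, e₉}.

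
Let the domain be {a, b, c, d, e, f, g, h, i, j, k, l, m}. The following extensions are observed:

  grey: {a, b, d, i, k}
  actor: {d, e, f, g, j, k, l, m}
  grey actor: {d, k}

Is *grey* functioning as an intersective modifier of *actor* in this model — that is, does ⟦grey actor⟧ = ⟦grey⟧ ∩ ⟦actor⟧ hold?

yes

⟦grey⟧ ∩ ⟦actor⟧ = {a, b, d, i, k} ∩ {d, e, f, g, j, k, l, m} = {d, k}
Observed ⟦grey actor⟧ = {d, k}.
These coincide, so the modifier is intersective here.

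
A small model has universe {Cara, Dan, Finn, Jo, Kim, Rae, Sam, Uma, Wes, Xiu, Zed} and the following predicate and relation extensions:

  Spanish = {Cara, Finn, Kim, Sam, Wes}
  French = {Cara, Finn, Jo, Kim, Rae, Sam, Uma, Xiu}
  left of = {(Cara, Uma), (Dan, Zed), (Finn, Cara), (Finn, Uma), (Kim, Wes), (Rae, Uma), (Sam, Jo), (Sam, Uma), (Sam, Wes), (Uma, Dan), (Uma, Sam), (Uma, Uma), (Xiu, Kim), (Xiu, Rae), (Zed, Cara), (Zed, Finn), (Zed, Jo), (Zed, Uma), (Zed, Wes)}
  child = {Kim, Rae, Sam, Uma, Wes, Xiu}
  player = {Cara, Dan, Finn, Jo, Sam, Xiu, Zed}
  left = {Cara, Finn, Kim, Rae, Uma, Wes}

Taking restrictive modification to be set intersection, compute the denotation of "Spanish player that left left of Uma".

{Cara, Finn}

⟦that left⟧ = ⟦left⟧ = {Cara, Finn, Kim, Rae, Uma, Wes}
⟦left of Uma⟧ = {x : ⟨x, Uma⟩ ∈ ⟦left of⟧} = {Cara, Finn, Rae, Sam, Uma, Zed}
⟦player⟧ = {Cara, Dan, Finn, Jo, Sam, Xiu, Zed}
… ∩ ⟦that left⟧ = {Cara, Dan, Finn, Jo, Sam, Xiu, Zed} ∩ {Cara, Finn, Kim, Rae, Uma, Wes} = {Cara, Finn}
… ∩ ⟦left of Uma⟧ = {Cara, Finn} ∩ {Cara, Finn, Rae, Sam, Uma, Zed} = {Cara, Finn}
… ∩ ⟦Spanish⟧ = {Cara, Finn} ∩ {Cara, Finn, Kim, Sam, Wes} = {Cara, Finn}
So ⟦Spanish player that left left of Uma⟧ = {Cara, Finn}.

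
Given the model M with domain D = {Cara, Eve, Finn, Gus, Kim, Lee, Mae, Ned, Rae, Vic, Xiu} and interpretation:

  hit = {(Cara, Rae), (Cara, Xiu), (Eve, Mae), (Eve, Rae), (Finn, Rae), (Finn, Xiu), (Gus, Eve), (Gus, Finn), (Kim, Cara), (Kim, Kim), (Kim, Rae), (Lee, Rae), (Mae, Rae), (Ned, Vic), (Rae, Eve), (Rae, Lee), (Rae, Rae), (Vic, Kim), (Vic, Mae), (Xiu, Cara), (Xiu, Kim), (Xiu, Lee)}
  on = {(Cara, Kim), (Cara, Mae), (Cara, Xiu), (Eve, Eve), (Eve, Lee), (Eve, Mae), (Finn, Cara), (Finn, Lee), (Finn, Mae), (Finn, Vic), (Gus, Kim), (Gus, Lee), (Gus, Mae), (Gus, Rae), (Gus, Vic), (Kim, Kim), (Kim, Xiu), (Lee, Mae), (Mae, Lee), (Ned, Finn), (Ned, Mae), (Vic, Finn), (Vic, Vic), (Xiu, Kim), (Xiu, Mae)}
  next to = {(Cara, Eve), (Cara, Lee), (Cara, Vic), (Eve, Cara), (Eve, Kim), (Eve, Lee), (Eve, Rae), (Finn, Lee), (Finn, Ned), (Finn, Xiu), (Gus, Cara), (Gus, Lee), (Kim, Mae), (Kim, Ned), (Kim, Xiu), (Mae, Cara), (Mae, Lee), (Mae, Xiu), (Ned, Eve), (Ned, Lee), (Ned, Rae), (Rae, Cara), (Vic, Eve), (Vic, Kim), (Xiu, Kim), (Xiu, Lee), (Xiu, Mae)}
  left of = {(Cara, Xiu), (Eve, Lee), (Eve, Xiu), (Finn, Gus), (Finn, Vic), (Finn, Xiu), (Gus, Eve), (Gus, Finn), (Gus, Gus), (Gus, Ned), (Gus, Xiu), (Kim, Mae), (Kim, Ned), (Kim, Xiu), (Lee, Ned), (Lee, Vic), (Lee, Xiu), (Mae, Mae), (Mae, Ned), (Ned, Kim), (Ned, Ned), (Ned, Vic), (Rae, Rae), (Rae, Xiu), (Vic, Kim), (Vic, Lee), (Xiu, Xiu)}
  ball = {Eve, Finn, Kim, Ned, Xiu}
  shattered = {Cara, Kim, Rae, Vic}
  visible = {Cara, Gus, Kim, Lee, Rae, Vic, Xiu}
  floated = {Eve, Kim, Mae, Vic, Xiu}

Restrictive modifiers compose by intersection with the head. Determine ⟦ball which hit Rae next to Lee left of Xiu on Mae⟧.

{Eve, Finn}

⟦which hit Rae⟧ = {x : ⟨x, Rae⟩ ∈ ⟦hit⟧} = {Cara, Eve, Finn, Kim, Lee, Mae, Rae}
⟦next to Lee⟧ = {x : ⟨x, Lee⟩ ∈ ⟦next to⟧} = {Cara, Eve, Finn, Gus, Mae, Ned, Xiu}
⟦left of Xiu⟧ = {x : ⟨x, Xiu⟩ ∈ ⟦left of⟧} = {Cara, Eve, Finn, Gus, Kim, Lee, Rae, Xiu}
⟦on Mae⟧ = {x : ⟨x, Mae⟩ ∈ ⟦on⟧} = {Cara, Eve, Finn, Gus, Lee, Ned, Xiu}
⟦ball⟧ = {Eve, Finn, Kim, Ned, Xiu}
… ∩ ⟦which hit Rae⟧ = {Eve, Finn, Kim, Ned, Xiu} ∩ {Cara, Eve, Finn, Kim, Lee, Mae, Rae} = {Eve, Finn, Kim}
… ∩ ⟦next to Lee⟧ = {Eve, Finn, Kim} ∩ {Cara, Eve, Finn, Gus, Mae, Ned, Xiu} = {Eve, Finn}
… ∩ ⟦left of Xiu⟧ = {Eve, Finn} ∩ {Cara, Eve, Finn, Gus, Kim, Lee, Rae, Xiu} = {Eve, Finn}
… ∩ ⟦on Mae⟧ = {Eve, Finn} ∩ {Cara, Eve, Finn, Gus, Lee, Ned, Xiu} = {Eve, Finn}
So ⟦ball which hit Rae next to Lee left of Xiu on Mae⟧ = {Eve, Finn}.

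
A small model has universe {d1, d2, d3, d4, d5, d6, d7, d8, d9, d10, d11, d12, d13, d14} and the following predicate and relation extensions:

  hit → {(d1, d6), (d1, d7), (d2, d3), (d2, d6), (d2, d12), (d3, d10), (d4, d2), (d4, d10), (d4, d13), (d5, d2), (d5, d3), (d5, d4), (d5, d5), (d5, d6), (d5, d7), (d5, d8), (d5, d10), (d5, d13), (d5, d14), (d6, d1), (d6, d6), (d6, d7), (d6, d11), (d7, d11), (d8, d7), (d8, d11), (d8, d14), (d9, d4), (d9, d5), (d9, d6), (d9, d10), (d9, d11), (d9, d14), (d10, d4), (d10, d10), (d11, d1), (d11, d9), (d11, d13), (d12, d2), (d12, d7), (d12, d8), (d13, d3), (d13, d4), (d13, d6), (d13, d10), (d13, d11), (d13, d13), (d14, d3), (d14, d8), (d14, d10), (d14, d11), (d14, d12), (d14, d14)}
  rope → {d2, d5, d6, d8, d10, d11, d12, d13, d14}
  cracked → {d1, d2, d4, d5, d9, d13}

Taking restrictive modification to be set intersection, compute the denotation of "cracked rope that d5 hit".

⟦that d5 hit⟧ = {x : ⟨d5, x⟩ ∈ ⟦hit⟧} = {d2, d3, d4, d5, d6, d7, d8, d10, d13, d14}
⟦rope⟧ = {d2, d5, d6, d8, d10, d11, d12, d13, d14}
… ∩ ⟦that d5 hit⟧ = {d2, d5, d6, d8, d10, d11, d12, d13, d14} ∩ {d2, d3, d4, d5, d6, d7, d8, d10, d13, d14} = {d2, d5, d6, d8, d10, d13, d14}
… ∩ ⟦cracked⟧ = {d2, d5, d6, d8, d10, d13, d14} ∩ {d1, d2, d4, d5, d9, d13} = {d2, d5, d13}
So ⟦cracked rope that d5 hit⟧ = {d2, d5, d13}.

{d2, d5, d13}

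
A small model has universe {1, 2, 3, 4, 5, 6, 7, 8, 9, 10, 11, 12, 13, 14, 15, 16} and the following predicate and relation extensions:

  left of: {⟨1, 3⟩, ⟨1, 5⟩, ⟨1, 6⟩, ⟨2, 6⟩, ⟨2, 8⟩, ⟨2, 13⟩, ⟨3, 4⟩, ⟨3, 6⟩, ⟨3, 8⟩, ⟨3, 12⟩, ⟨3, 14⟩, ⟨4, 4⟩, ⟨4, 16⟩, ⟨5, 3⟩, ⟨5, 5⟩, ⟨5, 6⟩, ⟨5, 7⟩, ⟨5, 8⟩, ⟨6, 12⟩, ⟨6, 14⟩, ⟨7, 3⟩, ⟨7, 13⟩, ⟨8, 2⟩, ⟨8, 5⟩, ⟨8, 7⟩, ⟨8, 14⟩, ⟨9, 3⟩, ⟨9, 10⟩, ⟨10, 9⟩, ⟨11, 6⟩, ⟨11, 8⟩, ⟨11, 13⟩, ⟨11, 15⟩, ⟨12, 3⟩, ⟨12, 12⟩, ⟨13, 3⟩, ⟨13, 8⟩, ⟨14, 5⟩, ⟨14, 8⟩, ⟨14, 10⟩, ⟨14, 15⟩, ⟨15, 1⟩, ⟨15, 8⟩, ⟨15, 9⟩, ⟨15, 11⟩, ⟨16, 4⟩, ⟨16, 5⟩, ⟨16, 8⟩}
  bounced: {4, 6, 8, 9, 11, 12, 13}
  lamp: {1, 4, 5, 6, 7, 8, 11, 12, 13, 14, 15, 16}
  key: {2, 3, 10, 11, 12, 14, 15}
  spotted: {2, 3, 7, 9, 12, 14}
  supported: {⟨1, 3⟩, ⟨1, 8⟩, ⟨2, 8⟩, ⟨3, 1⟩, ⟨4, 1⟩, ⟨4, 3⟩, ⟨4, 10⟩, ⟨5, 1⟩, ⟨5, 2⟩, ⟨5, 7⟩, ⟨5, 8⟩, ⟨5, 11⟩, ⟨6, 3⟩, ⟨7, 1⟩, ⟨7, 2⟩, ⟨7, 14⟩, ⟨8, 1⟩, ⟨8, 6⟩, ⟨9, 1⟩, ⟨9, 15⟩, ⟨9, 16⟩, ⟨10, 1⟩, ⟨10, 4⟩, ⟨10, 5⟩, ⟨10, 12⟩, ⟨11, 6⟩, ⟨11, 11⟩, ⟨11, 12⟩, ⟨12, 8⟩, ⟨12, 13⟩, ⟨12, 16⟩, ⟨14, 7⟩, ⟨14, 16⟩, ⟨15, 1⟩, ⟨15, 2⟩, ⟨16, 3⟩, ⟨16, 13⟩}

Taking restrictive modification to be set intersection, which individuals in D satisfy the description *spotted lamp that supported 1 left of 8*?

⟦that supported 1⟧ = {x : ⟨x, 1⟩ ∈ ⟦supported⟧} = {3, 4, 5, 7, 8, 9, 10, 15}
⟦left of 8⟧ = {x : ⟨x, 8⟩ ∈ ⟦left of⟧} = {2, 3, 5, 11, 13, 14, 15, 16}
⟦lamp⟧ = {1, 4, 5, 6, 7, 8, 11, 12, 13, 14, 15, 16}
… ∩ ⟦that supported 1⟧ = {1, 4, 5, 6, 7, 8, 11, 12, 13, 14, 15, 16} ∩ {3, 4, 5, 7, 8, 9, 10, 15} = {4, 5, 7, 8, 15}
… ∩ ⟦left of 8⟧ = {4, 5, 7, 8, 15} ∩ {2, 3, 5, 11, 13, 14, 15, 16} = {5, 15}
… ∩ ⟦spotted⟧ = {5, 15} ∩ {2, 3, 7, 9, 12, 14} = ∅
So ⟦spotted lamp that supported 1 left of 8⟧ = {}.

{}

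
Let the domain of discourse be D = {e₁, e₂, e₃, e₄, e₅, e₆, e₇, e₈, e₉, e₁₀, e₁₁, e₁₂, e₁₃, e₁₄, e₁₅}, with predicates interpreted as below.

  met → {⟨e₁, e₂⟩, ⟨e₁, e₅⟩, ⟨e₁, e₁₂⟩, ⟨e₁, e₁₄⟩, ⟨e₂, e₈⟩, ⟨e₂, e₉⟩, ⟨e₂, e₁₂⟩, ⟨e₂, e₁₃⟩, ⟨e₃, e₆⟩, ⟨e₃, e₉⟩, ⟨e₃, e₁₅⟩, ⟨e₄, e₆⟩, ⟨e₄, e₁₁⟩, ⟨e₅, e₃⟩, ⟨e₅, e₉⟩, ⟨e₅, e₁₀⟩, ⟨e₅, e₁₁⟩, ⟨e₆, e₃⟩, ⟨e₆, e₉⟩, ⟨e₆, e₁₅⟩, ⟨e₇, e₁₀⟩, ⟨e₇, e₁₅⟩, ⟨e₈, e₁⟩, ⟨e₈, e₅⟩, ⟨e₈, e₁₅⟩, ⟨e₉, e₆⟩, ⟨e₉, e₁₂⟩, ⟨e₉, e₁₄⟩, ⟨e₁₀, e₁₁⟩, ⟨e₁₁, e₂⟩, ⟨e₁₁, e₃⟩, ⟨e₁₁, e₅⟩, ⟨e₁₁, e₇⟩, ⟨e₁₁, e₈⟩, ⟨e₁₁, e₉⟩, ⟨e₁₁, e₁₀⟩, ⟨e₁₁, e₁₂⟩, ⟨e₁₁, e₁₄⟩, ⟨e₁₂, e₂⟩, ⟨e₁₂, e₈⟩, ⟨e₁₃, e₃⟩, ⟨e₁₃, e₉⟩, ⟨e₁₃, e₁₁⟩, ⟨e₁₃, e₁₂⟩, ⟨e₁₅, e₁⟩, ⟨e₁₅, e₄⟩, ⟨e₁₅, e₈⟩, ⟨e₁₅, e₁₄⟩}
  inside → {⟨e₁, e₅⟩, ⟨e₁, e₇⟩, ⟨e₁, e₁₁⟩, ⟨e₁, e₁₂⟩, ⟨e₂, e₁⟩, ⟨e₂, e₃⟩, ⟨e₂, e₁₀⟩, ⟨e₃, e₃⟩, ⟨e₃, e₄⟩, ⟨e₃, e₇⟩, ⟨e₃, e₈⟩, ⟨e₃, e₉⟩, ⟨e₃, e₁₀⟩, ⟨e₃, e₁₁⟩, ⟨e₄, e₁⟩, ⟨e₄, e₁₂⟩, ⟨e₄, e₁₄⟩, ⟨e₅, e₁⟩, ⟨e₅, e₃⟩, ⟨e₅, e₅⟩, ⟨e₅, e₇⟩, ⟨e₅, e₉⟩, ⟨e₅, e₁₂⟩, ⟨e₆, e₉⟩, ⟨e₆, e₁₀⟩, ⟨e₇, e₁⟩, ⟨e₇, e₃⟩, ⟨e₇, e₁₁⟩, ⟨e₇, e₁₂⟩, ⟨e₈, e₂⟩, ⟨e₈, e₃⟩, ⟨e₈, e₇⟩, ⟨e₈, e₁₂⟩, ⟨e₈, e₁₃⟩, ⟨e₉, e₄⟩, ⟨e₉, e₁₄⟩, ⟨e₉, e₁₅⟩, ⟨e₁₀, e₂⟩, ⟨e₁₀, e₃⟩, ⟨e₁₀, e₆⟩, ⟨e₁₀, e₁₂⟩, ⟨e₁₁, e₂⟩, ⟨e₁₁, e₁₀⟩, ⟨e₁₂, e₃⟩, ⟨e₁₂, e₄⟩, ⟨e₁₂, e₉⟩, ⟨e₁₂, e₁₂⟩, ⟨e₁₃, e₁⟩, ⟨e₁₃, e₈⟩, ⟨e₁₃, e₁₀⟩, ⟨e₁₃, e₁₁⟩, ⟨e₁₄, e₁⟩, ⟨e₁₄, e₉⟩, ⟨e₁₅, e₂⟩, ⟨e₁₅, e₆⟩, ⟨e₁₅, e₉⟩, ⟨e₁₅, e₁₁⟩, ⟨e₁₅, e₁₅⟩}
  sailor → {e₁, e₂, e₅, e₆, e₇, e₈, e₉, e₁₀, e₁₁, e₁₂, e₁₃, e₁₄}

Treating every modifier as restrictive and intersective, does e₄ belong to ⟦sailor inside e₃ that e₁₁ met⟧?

⟦inside e₃⟧ = {x : ⟨x, e₃⟩ ∈ ⟦inside⟧} = {e₂, e₃, e₅, e₇, e₈, e₁₀, e₁₂}
⟦that e₁₁ met⟧ = {x : ⟨e₁₁, x⟩ ∈ ⟦met⟧} = {e₂, e₃, e₅, e₇, e₈, e₉, e₁₀, e₁₂, e₁₄}
⟦sailor⟧ = {e₁, e₂, e₅, e₆, e₇, e₈, e₉, e₁₀, e₁₁, e₁₂, e₁₃, e₁₄}
… ∩ ⟦inside e₃⟧ = {e₁, e₂, e₅, e₆, e₇, e₈, e₉, e₁₀, e₁₁, e₁₂, e₁₃, e₁₄} ∩ {e₂, e₃, e₅, e₇, e₈, e₁₀, e₁₂} = {e₂, e₅, e₇, e₈, e₁₀, e₁₂}
… ∩ ⟦that e₁₁ met⟧ = {e₂, e₅, e₇, e₈, e₁₀, e₁₂} ∩ {e₂, e₃, e₅, e₇, e₈, e₉, e₁₀, e₁₂, e₁₄} = {e₂, e₅, e₇, e₈, e₁₀, e₁₂}
⟦sailor inside e₃ that e₁₁ met⟧ = {e₂, e₅, e₇, e₈, e₁₀, e₁₂}; e₄ ∉ this set.

no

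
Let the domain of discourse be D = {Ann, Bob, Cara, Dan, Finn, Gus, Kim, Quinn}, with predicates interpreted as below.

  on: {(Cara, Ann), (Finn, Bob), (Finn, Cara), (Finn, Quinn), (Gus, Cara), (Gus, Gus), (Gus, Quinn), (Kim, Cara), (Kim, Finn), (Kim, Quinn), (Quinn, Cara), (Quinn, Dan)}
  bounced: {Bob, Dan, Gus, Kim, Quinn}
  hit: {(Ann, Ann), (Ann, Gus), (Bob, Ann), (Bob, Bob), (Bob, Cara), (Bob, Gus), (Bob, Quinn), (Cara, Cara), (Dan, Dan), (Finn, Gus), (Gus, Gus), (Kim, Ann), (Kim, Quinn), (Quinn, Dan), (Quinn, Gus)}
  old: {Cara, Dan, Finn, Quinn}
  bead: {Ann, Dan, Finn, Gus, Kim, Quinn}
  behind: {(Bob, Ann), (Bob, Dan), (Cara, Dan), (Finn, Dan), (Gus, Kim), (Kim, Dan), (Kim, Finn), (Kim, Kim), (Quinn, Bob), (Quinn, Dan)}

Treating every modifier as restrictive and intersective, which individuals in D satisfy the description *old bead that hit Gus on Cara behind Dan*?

{Finn, Quinn}

⟦that hit Gus⟧ = {x : ⟨x, Gus⟩ ∈ ⟦hit⟧} = {Ann, Bob, Finn, Gus, Quinn}
⟦on Cara⟧ = {x : ⟨x, Cara⟩ ∈ ⟦on⟧} = {Finn, Gus, Kim, Quinn}
⟦behind Dan⟧ = {x : ⟨x, Dan⟩ ∈ ⟦behind⟧} = {Bob, Cara, Finn, Kim, Quinn}
⟦bead⟧ = {Ann, Dan, Finn, Gus, Kim, Quinn}
… ∩ ⟦that hit Gus⟧ = {Ann, Dan, Finn, Gus, Kim, Quinn} ∩ {Ann, Bob, Finn, Gus, Quinn} = {Ann, Finn, Gus, Quinn}
… ∩ ⟦on Cara⟧ = {Ann, Finn, Gus, Quinn} ∩ {Finn, Gus, Kim, Quinn} = {Finn, Gus, Quinn}
… ∩ ⟦behind Dan⟧ = {Finn, Gus, Quinn} ∩ {Bob, Cara, Finn, Kim, Quinn} = {Finn, Quinn}
… ∩ ⟦old⟧ = {Finn, Quinn} ∩ {Cara, Dan, Finn, Quinn} = {Finn, Quinn}
So ⟦old bead that hit Gus on Cara behind Dan⟧ = {Finn, Quinn}.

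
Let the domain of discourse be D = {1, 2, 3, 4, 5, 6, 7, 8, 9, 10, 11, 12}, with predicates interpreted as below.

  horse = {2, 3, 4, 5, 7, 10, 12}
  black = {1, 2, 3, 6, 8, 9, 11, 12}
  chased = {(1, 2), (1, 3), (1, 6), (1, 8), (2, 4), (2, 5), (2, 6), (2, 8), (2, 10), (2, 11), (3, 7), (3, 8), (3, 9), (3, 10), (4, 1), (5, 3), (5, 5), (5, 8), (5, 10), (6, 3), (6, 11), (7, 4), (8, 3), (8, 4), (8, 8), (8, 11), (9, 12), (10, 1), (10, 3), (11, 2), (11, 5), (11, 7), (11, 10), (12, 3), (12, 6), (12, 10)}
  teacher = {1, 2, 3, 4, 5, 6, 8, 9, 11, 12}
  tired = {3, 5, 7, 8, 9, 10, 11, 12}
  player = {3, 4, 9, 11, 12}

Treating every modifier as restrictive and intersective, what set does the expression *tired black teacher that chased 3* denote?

⟦that chased 3⟧ = {x : ⟨x, 3⟩ ∈ ⟦chased⟧} = {1, 5, 6, 8, 10, 12}
⟦teacher⟧ = {1, 2, 3, 4, 5, 6, 8, 9, 11, 12}
… ∩ ⟦that chased 3⟧ = {1, 2, 3, 4, 5, 6, 8, 9, 11, 12} ∩ {1, 5, 6, 8, 10, 12} = {1, 5, 6, 8, 12}
… ∩ ⟦tired⟧ = {1, 5, 6, 8, 12} ∩ {3, 5, 7, 8, 9, 10, 11, 12} = {5, 8, 12}
… ∩ ⟦black⟧ = {5, 8, 12} ∩ {1, 2, 3, 6, 8, 9, 11, 12} = {8, 12}
So ⟦tired black teacher that chased 3⟧ = {8, 12}.

{8, 12}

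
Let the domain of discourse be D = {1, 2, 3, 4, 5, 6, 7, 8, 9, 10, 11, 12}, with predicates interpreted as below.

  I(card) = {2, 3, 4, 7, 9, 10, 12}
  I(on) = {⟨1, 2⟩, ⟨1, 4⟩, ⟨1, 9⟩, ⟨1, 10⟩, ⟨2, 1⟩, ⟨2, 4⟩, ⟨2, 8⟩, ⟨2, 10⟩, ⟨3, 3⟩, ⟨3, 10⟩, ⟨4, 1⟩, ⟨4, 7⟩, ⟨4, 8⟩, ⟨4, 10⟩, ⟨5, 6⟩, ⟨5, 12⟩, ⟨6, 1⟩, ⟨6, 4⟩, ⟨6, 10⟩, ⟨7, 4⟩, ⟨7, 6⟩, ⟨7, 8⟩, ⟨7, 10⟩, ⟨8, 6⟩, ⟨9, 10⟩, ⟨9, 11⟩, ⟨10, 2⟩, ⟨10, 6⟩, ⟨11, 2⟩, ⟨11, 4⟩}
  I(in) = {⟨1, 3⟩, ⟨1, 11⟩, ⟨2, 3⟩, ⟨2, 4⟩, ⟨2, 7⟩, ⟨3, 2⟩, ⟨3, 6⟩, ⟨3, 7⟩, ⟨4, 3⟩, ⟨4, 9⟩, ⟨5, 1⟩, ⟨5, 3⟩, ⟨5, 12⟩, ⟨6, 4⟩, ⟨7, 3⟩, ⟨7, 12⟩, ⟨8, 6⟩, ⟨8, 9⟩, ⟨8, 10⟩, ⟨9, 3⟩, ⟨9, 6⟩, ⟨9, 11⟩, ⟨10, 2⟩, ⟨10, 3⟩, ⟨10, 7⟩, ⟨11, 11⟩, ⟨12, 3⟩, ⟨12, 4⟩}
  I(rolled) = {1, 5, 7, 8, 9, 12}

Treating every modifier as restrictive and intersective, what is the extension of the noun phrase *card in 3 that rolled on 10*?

{7, 9}

⟦in 3⟧ = {x : ⟨x, 3⟩ ∈ ⟦in⟧} = {1, 2, 4, 5, 7, 9, 10, 12}
⟦that rolled⟧ = ⟦rolled⟧ = {1, 5, 7, 8, 9, 12}
⟦on 10⟧ = {x : ⟨x, 10⟩ ∈ ⟦on⟧} = {1, 2, 3, 4, 6, 7, 9}
⟦card⟧ = {2, 3, 4, 7, 9, 10, 12}
… ∩ ⟦in 3⟧ = {2, 3, 4, 7, 9, 10, 12} ∩ {1, 2, 4, 5, 7, 9, 10, 12} = {2, 4, 7, 9, 10, 12}
… ∩ ⟦that rolled⟧ = {2, 4, 7, 9, 10, 12} ∩ {1, 5, 7, 8, 9, 12} = {7, 9, 12}
… ∩ ⟦on 10⟧ = {7, 9, 12} ∩ {1, 2, 3, 4, 6, 7, 9} = {7, 9}
So ⟦card in 3 that rolled on 10⟧ = {7, 9}.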